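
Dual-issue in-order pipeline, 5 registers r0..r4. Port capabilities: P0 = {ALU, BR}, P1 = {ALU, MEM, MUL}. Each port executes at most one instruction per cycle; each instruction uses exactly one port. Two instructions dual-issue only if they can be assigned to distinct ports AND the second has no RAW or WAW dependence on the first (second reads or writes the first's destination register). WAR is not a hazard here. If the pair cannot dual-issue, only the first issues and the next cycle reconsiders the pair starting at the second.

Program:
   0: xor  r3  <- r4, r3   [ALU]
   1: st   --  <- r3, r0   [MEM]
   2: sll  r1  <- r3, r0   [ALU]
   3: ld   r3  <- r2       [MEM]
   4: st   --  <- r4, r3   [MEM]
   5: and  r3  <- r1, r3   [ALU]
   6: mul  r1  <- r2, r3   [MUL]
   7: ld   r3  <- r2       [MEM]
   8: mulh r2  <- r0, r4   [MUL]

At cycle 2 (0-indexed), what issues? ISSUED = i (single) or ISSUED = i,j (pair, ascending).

ISSUED = 3

[0] i0  xor.ALU  -- RAW r3
[1] i1+i2  st.MEM+sll.ALU  -- dual
[2] i3  ld.MEM  -- no-port MEM/MEM
[3] i4+i5  st.MEM+and.ALU  -- dual
[4] i6  mul.MUL  -- no-port MUL/MEM
[5] i7  ld.MEM  -- no-port MEM/MUL
[6] i8  mulh.MUL  -- tail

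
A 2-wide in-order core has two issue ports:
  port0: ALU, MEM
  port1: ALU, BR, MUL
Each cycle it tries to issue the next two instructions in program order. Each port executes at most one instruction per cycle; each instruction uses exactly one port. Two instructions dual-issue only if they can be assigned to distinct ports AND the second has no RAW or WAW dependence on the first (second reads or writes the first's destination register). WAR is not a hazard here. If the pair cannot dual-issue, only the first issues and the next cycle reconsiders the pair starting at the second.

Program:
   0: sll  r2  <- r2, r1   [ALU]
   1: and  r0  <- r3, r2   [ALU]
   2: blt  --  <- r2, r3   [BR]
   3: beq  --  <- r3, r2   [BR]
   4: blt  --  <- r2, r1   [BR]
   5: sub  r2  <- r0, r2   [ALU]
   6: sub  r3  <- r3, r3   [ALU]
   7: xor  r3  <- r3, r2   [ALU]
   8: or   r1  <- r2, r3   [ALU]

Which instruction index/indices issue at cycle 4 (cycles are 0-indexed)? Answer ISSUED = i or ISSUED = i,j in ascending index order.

  cy0 -> i0 (sll.ALU) RAW r2
  cy1 -> i1/i2 (and.ALU/blt.BR) pair
  cy2 -> i3 (beq.BR) no-port BR/BR
  cy3 -> i4/i5 (blt.BR/sub.ALU) pair
  cy4 -> i6 (sub.ALU) RAW+WAW r3
  cy5 -> i7 (xor.ALU) RAW r3
  cy6 -> i8 (or.ALU) tail

ISSUED = 6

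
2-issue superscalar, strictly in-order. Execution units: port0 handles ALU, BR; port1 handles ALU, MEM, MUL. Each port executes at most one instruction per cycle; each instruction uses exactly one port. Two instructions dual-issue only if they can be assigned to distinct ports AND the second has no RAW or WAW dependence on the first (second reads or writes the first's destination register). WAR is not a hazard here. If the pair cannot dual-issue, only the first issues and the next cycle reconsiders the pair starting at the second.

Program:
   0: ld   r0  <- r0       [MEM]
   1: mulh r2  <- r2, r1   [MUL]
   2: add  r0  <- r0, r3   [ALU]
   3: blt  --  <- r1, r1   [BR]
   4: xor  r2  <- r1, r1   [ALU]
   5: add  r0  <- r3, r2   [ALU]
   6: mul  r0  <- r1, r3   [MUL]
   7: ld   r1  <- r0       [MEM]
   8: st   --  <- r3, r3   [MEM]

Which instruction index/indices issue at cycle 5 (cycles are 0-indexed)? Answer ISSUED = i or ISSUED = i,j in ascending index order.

ISSUED = 7

#0 head=0: ld i0 no-port MEM/MUL
#1 head=1: mulh;add i1/i2 2-wide
#2 head=3: blt;xor i3/i4 2-wide
#3 head=5: add i5 WAW r0
#4 head=6: mul i6 no-port MUL/MEM
#5 head=7: ld i7 no-port MEM/MEM
#6 head=8: st i8 tail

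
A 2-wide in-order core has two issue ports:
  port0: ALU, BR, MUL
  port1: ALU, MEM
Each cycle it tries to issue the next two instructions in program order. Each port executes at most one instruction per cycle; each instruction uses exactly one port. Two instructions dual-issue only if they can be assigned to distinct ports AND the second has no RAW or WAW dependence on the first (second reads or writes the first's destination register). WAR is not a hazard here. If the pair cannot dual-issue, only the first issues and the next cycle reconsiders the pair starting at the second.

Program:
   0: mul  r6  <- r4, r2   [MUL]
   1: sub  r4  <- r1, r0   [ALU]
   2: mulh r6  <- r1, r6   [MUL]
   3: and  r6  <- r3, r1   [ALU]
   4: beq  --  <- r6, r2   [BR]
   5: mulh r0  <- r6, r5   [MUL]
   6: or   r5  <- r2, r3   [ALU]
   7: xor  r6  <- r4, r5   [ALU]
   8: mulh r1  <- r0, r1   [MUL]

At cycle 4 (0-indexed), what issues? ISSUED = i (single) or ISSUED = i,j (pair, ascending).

c0: i0,i1 mul+sub  pair
c1: i2 mulh  WAW r6
c2: i3 and  RAW r6
c3: i4 beq  no-port BR/MUL
c4: i5,i6 mulh+or  pair
c5: i7,i8 xor+mulh  pair

ISSUED = 5,6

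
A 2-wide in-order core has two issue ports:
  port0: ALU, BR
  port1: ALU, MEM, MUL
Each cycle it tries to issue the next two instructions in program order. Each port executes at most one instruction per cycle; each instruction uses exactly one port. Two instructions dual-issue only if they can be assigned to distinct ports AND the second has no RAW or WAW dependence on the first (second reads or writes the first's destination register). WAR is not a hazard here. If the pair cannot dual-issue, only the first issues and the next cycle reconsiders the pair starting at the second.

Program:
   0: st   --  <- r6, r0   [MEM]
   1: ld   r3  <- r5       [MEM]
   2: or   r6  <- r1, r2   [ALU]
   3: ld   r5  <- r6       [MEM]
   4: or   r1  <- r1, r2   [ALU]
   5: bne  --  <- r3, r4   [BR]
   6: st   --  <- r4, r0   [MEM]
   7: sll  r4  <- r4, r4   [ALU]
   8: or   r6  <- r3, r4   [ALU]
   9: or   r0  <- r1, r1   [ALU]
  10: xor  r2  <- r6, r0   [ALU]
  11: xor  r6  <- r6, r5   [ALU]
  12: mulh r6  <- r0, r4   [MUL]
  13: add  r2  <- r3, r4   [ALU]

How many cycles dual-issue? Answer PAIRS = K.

PAIRS = 6

c0: i0 st  no-port MEM/MEM
c1: i1&i2 ld;or  dual
c2: i3&i4 ld;or  dual
c3: i5&i6 bne;st  dual
c4: i7 sll  RAW r4
c5: i8&i9 or;or  dual
c6: i10&i11 xor;xor  dual
c7: i12&i13 mulh;add  dual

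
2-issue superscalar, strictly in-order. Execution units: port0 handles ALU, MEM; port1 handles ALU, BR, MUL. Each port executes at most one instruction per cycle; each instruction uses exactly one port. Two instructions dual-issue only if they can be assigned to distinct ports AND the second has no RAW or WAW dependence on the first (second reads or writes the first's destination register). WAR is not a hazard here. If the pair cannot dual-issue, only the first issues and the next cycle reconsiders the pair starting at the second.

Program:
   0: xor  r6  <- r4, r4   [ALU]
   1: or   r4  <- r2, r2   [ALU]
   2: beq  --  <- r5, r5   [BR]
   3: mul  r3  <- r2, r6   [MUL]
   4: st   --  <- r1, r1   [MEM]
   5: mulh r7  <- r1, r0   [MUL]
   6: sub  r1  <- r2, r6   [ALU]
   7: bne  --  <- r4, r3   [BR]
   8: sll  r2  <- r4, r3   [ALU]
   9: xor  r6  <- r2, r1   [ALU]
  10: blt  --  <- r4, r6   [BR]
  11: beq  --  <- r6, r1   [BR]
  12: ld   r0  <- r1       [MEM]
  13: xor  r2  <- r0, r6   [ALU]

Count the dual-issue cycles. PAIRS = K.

PAIRS = 5

c0: i0+i1 xor+or  pair
c1: i2 beq  no-port BR/MUL
c2: i3+i4 mul+st  pair
c3: i5+i6 mulh+sub  pair
c4: i7+i8 bne+sll  pair
c5: i9 xor  RAW r6
c6: i10 blt  no-port BR/BR
c7: i11+i12 beq+ld  pair
c8: i13 xor  tail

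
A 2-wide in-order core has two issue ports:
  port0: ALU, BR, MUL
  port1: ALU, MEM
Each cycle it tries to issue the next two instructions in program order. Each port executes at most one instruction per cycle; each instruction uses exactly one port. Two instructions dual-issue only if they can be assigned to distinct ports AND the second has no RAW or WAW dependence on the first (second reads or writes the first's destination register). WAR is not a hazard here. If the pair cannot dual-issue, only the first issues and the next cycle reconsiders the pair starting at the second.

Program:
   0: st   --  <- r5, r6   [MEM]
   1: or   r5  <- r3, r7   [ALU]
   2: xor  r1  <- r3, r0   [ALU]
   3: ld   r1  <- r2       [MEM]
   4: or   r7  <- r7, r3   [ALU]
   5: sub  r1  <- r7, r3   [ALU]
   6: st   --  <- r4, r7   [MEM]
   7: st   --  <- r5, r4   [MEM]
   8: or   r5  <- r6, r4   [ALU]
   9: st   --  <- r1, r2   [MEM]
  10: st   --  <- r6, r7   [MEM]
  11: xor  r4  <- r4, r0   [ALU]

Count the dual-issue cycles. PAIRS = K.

c0: i0&i1 st.MEM;or.ALU  dual
c1: i2 xor.ALU  WAW r1
c2: i3&i4 ld.MEM;or.ALU  dual
c3: i5&i6 sub.ALU;st.MEM  dual
c4: i7&i8 st.MEM;or.ALU  dual
c5: i9 st.MEM  no-port MEM/MEM
c6: i10&i11 st.MEM;xor.ALU  dual

PAIRS = 5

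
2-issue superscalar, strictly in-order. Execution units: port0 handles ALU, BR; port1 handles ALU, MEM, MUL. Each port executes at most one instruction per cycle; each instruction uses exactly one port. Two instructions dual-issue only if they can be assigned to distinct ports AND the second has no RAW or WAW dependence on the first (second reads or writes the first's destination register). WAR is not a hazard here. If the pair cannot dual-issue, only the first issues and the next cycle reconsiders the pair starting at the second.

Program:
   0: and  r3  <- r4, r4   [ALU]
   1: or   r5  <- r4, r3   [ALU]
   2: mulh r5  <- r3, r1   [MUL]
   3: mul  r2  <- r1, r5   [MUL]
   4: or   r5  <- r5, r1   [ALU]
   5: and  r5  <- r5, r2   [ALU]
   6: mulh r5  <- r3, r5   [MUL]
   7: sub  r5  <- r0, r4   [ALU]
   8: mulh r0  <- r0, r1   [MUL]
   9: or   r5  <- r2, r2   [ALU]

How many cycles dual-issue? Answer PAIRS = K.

PAIRS = 2

c0: i0 and  RAW r3
c1: i1 or  WAW r5
c2: i2 mulh  no-port MUL/MUL
c3: i3/i4 mul;or  2-wide
c4: i5 and  RAW+WAW r5
c5: i6 mulh  WAW r5
c6: i7/i8 sub;mulh  2-wide
c7: i9 or  tail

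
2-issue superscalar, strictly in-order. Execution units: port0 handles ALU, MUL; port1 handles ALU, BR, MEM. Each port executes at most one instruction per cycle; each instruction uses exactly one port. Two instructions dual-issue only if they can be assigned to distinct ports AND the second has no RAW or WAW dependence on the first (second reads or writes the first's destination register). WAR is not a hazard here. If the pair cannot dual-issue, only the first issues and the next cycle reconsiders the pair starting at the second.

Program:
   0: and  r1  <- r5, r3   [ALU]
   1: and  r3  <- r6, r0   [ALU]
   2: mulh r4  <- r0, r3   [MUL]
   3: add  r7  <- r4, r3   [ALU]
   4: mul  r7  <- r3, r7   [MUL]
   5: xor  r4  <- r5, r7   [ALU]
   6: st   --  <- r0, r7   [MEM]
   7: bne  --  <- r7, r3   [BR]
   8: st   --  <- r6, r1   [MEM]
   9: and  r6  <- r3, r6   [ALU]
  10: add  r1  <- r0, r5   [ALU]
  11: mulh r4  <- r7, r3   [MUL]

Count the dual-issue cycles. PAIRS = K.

t=0 i0&i1:and;and ; 2-wide
t=1 i2:mulh ; RAW r4
t=2 i3:add ; RAW+WAW r7
t=3 i4:mul ; RAW r7
t=4 i5&i6:xor;st ; 2-wide
t=5 i7:bne ; no-port BR/MEM
t=6 i8&i9:st;and ; 2-wide
t=7 i10&i11:add;mulh ; 2-wide

PAIRS = 4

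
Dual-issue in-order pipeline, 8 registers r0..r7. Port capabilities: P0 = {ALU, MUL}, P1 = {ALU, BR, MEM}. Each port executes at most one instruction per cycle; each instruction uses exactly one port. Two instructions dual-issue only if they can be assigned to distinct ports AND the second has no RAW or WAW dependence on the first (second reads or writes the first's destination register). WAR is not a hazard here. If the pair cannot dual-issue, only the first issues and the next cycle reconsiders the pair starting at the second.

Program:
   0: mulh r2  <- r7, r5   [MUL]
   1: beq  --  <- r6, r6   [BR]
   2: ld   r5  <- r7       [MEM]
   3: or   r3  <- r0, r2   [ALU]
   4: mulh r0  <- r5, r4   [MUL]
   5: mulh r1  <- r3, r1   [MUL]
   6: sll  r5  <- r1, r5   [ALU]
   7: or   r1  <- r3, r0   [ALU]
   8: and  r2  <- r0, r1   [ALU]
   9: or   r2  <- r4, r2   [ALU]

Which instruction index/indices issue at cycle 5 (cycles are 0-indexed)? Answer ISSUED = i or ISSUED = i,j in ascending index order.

  cy0 -> i0+i1 (mulh beq) 2-wide
  cy1 -> i2+i3 (ld or) 2-wide
  cy2 -> i4 (mulh) no-port MUL/MUL
  cy3 -> i5 (mulh) RAW r1
  cy4 -> i6+i7 (sll or) 2-wide
  cy5 -> i8 (and) RAW+WAW r2
  cy6 -> i9 (or) tail

ISSUED = 8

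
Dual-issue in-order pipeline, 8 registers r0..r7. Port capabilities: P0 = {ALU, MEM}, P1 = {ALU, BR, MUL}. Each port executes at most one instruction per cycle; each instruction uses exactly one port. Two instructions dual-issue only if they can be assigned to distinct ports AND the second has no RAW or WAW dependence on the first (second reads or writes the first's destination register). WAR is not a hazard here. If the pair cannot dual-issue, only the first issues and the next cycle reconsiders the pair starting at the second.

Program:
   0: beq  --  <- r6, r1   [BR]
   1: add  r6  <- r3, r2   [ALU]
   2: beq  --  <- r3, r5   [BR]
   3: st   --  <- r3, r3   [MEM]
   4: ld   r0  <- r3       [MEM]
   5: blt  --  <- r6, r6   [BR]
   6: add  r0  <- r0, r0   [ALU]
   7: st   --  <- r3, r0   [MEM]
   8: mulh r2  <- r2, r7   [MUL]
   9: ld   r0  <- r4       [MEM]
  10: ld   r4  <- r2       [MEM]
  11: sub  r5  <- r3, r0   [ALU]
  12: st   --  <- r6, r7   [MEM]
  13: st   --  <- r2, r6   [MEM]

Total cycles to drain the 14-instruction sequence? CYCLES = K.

CYCLES = 9

  cy0 -> i0+i1 (beq.BR add.ALU) pair
  cy1 -> i2+i3 (beq.BR st.MEM) pair
  cy2 -> i4+i5 (ld.MEM blt.BR) pair
  cy3 -> i6 (add.ALU) RAW r0
  cy4 -> i7+i8 (st.MEM mulh.MUL) pair
  cy5 -> i9 (ld.MEM) no-port MEM/MEM
  cy6 -> i10+i11 (ld.MEM sub.ALU) pair
  cy7 -> i12 (st.MEM) no-port MEM/MEM
  cy8 -> i13 (st.MEM) tail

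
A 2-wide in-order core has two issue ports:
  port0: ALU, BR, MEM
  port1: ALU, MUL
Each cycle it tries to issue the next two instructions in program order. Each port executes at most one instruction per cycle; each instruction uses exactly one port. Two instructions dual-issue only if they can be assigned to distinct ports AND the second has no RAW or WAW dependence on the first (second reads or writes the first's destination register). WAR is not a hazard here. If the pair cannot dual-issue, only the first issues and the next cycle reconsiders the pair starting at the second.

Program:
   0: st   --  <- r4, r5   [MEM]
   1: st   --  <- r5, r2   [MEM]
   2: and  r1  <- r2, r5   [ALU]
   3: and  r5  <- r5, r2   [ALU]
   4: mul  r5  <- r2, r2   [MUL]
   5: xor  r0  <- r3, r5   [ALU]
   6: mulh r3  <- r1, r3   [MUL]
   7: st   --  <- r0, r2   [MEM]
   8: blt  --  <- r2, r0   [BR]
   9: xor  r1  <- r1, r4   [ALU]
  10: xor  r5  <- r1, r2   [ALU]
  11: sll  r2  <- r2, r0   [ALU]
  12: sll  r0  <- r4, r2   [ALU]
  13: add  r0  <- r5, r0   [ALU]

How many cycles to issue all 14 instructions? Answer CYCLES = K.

CYCLES = 10

#0 head=0: st.MEM i0 no-port MEM/MEM
#1 head=1: st.MEM;and.ALU i1/i2 2-wide
#2 head=3: and.ALU i3 WAW r5
#3 head=4: mul.MUL i4 RAW r5
#4 head=5: xor.ALU;mulh.MUL i5/i6 2-wide
#5 head=7: st.MEM i7 no-port MEM/BR
#6 head=8: blt.BR;xor.ALU i8/i9 2-wide
#7 head=10: xor.ALU;sll.ALU i10/i11 2-wide
#8 head=12: sll.ALU i12 RAW+WAW r0
#9 head=13: add.ALU i13 tail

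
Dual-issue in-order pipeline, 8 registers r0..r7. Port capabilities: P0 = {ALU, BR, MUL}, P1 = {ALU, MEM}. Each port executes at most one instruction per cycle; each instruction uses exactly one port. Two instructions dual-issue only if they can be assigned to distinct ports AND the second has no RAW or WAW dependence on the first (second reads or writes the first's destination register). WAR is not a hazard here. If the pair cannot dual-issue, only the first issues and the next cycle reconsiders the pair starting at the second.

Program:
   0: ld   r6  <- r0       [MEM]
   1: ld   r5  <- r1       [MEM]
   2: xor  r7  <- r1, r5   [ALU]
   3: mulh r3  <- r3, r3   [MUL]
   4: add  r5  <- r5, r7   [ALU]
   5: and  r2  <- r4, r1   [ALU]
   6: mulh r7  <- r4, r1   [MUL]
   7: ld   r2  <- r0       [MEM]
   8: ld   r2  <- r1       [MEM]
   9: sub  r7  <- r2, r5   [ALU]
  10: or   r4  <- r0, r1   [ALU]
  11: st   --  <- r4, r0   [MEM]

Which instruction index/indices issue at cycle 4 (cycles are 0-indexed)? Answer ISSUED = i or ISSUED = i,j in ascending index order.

0. ld @i0  | no-port MEM/MEM
1. ld @i1  | RAW r5
2. xor mulh @i2&i3  | dual
3. add and @i4&i5  | dual
4. mulh ld @i6&i7  | dual
5. ld @i8  | RAW r2
6. sub or @i9&i10  | dual
7. st @i11  | tail

ISSUED = 6,7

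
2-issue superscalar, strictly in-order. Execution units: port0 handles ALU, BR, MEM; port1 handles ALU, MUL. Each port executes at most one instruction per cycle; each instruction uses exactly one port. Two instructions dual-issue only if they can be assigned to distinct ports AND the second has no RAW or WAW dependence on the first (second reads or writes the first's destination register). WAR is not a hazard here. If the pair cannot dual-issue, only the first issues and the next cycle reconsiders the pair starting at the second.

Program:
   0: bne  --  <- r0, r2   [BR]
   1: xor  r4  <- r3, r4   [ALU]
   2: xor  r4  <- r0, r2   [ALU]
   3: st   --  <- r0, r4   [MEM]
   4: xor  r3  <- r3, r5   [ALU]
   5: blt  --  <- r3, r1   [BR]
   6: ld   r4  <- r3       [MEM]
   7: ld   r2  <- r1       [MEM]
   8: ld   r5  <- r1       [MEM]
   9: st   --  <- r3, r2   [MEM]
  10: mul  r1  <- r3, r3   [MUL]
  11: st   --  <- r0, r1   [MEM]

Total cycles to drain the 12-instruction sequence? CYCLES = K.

CYCLES = 9

#0 head=0: bne xor i0&i1 2-wide
#1 head=2: xor i2 RAW r4
#2 head=3: st xor i3&i4 2-wide
#3 head=5: blt i5 no-port BR/MEM
#4 head=6: ld i6 no-port MEM/MEM
#5 head=7: ld i7 no-port MEM/MEM
#6 head=8: ld i8 no-port MEM/MEM
#7 head=9: st mul i9&i10 2-wide
#8 head=11: st i11 tail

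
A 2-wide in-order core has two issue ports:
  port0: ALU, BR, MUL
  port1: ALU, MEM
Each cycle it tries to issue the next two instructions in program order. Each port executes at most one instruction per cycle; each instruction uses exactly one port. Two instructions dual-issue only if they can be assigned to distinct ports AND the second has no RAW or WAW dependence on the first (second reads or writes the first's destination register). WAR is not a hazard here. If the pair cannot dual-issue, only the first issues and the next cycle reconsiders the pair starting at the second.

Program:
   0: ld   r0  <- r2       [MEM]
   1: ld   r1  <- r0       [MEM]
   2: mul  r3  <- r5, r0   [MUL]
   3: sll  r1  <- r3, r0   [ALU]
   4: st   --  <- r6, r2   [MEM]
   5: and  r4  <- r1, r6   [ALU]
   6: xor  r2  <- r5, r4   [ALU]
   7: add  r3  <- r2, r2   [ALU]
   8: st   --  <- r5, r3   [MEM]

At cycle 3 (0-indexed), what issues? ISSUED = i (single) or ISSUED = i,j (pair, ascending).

ISSUED = 5

c0: i0 ld  no-port MEM/MEM
c1: i1&i2 ld;mul  dual
c2: i3&i4 sll;st  dual
c3: i5 and  RAW r4
c4: i6 xor  RAW r2
c5: i7 add  RAW r3
c6: i8 st  tail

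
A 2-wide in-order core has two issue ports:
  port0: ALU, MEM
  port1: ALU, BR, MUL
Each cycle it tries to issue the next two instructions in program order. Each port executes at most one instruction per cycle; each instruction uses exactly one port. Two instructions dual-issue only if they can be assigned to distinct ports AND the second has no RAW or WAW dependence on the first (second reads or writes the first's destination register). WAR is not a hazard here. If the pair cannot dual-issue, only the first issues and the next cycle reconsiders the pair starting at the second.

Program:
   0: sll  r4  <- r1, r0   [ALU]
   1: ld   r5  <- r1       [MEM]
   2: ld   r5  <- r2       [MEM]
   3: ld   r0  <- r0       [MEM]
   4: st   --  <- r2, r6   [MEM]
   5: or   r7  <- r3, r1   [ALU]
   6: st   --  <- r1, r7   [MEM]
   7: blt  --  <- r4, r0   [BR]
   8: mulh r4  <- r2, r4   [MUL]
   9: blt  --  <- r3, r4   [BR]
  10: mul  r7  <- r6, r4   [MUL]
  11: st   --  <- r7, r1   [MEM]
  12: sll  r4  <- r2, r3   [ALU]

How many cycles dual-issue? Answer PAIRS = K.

#0 head=0: sll;ld i0+i1 dual
#1 head=2: ld i2 no-port MEM/MEM
#2 head=3: ld i3 no-port MEM/MEM
#3 head=4: st;or i4+i5 dual
#4 head=6: st;blt i6+i7 dual
#5 head=8: mulh i8 no-port MUL/BR
#6 head=9: blt i9 no-port BR/MUL
#7 head=10: mul i10 RAW r7
#8 head=11: st;sll i11+i12 dual

PAIRS = 4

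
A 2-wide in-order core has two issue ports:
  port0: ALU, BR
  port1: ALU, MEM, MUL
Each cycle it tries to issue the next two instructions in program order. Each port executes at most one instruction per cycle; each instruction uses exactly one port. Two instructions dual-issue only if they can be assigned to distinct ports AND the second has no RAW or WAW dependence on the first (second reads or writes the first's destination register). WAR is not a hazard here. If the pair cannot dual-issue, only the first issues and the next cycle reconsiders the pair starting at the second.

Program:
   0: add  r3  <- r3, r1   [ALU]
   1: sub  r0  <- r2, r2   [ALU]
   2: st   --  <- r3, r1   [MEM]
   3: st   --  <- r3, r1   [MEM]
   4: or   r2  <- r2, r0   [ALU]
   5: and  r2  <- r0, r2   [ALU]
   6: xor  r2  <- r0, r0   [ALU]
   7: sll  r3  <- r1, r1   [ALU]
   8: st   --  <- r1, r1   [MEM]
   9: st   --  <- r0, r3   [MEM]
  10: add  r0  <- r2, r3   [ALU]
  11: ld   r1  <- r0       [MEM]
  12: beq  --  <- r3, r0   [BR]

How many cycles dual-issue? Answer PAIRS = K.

  cy0 -> i0&i1 (add+sub) dual
  cy1 -> i2 (st) no-port MEM/MEM
  cy2 -> i3&i4 (st+or) dual
  cy3 -> i5 (and) WAW r2
  cy4 -> i6&i7 (xor+sll) dual
  cy5 -> i8 (st) no-port MEM/MEM
  cy6 -> i9&i10 (st+add) dual
  cy7 -> i11&i12 (ld+beq) dual

PAIRS = 5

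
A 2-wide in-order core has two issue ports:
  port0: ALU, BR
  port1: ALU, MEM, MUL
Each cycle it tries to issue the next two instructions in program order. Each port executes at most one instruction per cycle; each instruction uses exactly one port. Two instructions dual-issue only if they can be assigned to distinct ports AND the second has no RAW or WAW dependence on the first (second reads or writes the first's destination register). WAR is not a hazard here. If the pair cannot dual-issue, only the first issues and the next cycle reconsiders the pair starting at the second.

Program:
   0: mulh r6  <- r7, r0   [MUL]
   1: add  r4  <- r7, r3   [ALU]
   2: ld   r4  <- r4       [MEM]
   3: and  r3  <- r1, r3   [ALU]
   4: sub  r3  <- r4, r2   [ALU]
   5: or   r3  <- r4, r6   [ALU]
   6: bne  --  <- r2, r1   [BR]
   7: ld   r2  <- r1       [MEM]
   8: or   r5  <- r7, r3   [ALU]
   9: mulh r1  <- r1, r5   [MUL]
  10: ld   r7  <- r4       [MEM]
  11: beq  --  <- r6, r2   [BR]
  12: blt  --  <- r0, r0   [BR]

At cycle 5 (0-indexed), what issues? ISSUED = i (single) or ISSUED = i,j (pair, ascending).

t=0 i0,i1:mulh/add ; 2-wide
t=1 i2,i3:ld/and ; 2-wide
t=2 i4:sub ; WAW r3
t=3 i5,i6:or/bne ; 2-wide
t=4 i7,i8:ld/or ; 2-wide
t=5 i9:mulh ; no-port MUL/MEM
t=6 i10,i11:ld/beq ; 2-wide
t=7 i12:blt ; tail

ISSUED = 9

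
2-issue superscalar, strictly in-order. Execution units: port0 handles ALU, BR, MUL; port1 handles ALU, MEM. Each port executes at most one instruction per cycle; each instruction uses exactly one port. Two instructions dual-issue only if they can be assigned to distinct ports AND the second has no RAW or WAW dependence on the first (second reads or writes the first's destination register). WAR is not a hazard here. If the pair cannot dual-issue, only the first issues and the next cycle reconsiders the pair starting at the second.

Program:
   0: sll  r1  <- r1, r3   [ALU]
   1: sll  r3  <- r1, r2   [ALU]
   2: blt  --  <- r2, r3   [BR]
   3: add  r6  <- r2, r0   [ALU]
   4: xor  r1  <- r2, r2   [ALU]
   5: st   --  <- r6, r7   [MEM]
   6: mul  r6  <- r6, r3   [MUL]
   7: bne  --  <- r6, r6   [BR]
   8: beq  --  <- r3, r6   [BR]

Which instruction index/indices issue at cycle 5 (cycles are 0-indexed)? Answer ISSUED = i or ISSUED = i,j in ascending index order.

ISSUED = 7

t=0 i0:sll.ALU ; RAW r1
t=1 i1:sll.ALU ; RAW r3
t=2 i2,i3:blt.BR+add.ALU ; 2-wide
t=3 i4,i5:xor.ALU+st.MEM ; 2-wide
t=4 i6:mul.MUL ; no-port MUL/BR
t=5 i7:bne.BR ; no-port BR/BR
t=6 i8:beq.BR ; tail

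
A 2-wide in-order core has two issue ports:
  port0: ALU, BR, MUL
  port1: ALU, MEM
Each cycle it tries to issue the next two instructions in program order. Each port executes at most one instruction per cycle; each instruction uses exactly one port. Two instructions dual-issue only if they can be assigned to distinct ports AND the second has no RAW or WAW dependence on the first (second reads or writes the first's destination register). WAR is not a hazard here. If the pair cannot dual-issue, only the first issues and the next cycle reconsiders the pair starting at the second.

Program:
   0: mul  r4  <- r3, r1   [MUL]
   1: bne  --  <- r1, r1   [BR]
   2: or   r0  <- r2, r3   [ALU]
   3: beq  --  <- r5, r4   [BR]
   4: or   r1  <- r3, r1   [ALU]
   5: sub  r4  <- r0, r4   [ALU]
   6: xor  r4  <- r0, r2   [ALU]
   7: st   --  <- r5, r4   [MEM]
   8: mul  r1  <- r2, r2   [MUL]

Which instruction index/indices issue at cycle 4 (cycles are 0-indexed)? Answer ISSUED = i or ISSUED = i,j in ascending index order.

ISSUED = 6

  cy0 -> i0 (mul) no-port MUL/BR
  cy1 -> i1&i2 (bne or) dual
  cy2 -> i3&i4 (beq or) dual
  cy3 -> i5 (sub) WAW r4
  cy4 -> i6 (xor) RAW r4
  cy5 -> i7&i8 (st mul) dual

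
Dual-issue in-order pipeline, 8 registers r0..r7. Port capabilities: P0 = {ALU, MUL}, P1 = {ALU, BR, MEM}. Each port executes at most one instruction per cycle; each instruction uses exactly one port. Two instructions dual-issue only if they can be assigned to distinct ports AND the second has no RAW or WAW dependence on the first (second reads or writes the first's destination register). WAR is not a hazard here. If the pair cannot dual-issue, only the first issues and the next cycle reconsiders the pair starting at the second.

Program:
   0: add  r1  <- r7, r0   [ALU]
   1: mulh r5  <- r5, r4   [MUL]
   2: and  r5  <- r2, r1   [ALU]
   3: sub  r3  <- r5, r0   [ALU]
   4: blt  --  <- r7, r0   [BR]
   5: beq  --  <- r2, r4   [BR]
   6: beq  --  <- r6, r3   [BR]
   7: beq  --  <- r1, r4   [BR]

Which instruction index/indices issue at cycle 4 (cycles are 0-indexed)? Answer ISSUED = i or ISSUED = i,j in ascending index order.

[0] i0/i1  add.ALU;mulh.MUL  -- dual
[1] i2  and.ALU  -- RAW r5
[2] i3/i4  sub.ALU;blt.BR  -- dual
[3] i5  beq.BR  -- no-port BR/BR
[4] i6  beq.BR  -- no-port BR/BR
[5] i7  beq.BR  -- tail

ISSUED = 6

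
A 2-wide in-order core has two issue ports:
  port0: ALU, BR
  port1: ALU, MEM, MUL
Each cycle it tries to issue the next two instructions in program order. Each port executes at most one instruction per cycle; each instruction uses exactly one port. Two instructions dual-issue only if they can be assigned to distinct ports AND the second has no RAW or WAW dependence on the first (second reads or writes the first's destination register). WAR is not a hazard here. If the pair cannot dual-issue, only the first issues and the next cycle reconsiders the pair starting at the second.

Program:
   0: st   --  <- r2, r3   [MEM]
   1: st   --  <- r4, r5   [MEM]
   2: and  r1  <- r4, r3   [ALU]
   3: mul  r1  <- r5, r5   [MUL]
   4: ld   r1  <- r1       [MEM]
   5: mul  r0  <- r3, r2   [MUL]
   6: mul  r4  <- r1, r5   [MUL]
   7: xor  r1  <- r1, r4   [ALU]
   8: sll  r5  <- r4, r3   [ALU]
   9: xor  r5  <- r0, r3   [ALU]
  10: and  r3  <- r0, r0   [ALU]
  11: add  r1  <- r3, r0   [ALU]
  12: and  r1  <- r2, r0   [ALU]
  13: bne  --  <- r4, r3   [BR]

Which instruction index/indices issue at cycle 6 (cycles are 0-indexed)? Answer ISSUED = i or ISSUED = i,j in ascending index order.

ISSUED = 7,8

[0] i0  st.MEM  -- no-port MEM/MEM
[1] i1,i2  st.MEM;and.ALU  -- pair
[2] i3  mul.MUL  -- no-port MUL/MEM
[3] i4  ld.MEM  -- no-port MEM/MUL
[4] i5  mul.MUL  -- no-port MUL/MUL
[5] i6  mul.MUL  -- RAW r4
[6] i7,i8  xor.ALU;sll.ALU  -- pair
[7] i9,i10  xor.ALU;and.ALU  -- pair
[8] i11  add.ALU  -- WAW r1
[9] i12,i13  and.ALU;bne.BR  -- pair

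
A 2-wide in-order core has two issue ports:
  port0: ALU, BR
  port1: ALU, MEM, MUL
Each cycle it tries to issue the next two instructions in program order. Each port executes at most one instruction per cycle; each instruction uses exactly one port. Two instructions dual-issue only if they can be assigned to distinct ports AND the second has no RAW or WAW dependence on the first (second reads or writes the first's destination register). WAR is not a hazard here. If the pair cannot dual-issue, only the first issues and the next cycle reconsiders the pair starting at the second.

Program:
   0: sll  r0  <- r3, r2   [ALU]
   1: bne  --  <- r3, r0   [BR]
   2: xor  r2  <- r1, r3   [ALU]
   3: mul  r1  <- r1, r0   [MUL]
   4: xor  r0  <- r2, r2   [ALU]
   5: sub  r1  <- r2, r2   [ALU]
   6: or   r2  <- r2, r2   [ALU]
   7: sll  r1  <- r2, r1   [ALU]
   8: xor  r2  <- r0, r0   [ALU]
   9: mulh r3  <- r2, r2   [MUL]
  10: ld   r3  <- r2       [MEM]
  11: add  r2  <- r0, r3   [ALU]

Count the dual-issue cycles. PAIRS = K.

PAIRS = 4

c0: i0 sll.ALU  RAW r0
c1: i1,i2 bne.BR/xor.ALU  2-wide
c2: i3,i4 mul.MUL/xor.ALU  2-wide
c3: i5,i6 sub.ALU/or.ALU  2-wide
c4: i7,i8 sll.ALU/xor.ALU  2-wide
c5: i9 mulh.MUL  no-port MUL/MEM
c6: i10 ld.MEM  RAW r3
c7: i11 add.ALU  tail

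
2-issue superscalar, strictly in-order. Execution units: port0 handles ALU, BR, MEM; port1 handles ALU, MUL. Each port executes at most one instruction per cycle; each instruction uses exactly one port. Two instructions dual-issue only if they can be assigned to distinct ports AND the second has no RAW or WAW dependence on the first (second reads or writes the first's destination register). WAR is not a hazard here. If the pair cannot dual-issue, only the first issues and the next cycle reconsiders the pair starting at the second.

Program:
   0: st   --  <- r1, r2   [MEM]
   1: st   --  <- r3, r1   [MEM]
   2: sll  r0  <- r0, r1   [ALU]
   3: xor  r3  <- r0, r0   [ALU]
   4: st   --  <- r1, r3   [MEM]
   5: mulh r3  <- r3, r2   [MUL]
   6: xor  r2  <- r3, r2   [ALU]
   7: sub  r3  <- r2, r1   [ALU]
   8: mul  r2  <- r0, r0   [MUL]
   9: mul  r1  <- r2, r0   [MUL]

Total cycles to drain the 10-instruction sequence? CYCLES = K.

CYCLES = 7

  cy0 -> i0 (st) no-port MEM/MEM
  cy1 -> i1+i2 (st/sll) dual
  cy2 -> i3 (xor) RAW r3
  cy3 -> i4+i5 (st/mulh) dual
  cy4 -> i6 (xor) RAW r2
  cy5 -> i7+i8 (sub/mul) dual
  cy6 -> i9 (mul) tail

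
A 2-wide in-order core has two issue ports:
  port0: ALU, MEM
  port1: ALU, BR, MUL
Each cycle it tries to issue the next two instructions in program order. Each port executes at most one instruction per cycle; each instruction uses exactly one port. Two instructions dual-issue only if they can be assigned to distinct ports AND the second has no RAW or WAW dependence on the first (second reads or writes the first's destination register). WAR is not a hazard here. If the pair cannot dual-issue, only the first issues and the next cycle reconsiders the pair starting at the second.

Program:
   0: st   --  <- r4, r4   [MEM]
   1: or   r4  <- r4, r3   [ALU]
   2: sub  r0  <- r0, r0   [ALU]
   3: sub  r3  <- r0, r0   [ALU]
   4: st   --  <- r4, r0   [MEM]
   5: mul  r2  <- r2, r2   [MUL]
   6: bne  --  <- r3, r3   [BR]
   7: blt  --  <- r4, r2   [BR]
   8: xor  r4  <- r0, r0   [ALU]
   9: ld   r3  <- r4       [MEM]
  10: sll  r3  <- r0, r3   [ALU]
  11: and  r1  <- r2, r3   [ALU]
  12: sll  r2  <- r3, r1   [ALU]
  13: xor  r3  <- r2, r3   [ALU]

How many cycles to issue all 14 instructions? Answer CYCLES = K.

CYCLES = 11

#0 head=0: st.MEM/or.ALU i0,i1 pair
#1 head=2: sub.ALU i2 RAW r0
#2 head=3: sub.ALU/st.MEM i3,i4 pair
#3 head=5: mul.MUL i5 no-port MUL/BR
#4 head=6: bne.BR i6 no-port BR/BR
#5 head=7: blt.BR/xor.ALU i7,i8 pair
#6 head=9: ld.MEM i9 RAW+WAW r3
#7 head=10: sll.ALU i10 RAW r3
#8 head=11: and.ALU i11 RAW r1
#9 head=12: sll.ALU i12 RAW r2
#10 head=13: xor.ALU i13 tail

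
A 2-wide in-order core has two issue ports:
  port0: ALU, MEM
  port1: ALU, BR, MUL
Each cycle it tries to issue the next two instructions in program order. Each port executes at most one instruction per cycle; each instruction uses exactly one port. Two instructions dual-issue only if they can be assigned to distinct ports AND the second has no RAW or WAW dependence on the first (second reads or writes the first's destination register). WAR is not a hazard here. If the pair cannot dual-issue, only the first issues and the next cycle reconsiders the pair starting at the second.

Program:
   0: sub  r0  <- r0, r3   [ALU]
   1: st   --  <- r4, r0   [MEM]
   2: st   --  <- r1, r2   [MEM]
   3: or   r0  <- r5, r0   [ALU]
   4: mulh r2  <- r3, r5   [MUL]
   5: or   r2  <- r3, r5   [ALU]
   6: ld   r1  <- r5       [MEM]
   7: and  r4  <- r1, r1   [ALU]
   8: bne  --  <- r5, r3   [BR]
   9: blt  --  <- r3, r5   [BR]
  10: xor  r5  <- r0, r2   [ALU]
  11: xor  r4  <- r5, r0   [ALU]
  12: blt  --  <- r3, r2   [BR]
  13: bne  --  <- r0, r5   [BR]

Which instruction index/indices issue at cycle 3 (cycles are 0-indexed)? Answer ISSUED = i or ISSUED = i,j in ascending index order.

  cy0 -> i0 (sub) RAW r0
  cy1 -> i1 (st) no-port MEM/MEM
  cy2 -> i2,i3 (st+or) pair
  cy3 -> i4 (mulh) WAW r2
  cy4 -> i5,i6 (or+ld) pair
  cy5 -> i7,i8 (and+bne) pair
  cy6 -> i9,i10 (blt+xor) pair
  cy7 -> i11,i12 (xor+blt) pair
  cy8 -> i13 (bne) tail

ISSUED = 4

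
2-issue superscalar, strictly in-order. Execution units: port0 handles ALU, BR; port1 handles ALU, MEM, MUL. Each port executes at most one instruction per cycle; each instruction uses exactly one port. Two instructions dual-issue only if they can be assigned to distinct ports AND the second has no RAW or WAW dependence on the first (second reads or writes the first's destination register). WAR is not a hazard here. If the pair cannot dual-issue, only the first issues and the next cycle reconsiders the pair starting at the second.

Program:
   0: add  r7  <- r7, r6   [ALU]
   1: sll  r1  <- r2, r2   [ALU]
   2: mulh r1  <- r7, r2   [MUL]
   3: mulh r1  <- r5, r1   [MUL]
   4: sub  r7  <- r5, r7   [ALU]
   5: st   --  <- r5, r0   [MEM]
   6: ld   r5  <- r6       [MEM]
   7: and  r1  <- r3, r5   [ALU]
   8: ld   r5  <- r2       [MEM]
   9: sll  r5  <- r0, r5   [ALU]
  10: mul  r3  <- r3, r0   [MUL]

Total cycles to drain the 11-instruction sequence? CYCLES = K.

0. add;sll @i0,i1  | pair
1. mulh @i2  | no-port MUL/MUL
2. mulh;sub @i3,i4  | pair
3. st @i5  | no-port MEM/MEM
4. ld @i6  | RAW r5
5. and;ld @i7,i8  | pair
6. sll;mul @i9,i10  | pair

CYCLES = 7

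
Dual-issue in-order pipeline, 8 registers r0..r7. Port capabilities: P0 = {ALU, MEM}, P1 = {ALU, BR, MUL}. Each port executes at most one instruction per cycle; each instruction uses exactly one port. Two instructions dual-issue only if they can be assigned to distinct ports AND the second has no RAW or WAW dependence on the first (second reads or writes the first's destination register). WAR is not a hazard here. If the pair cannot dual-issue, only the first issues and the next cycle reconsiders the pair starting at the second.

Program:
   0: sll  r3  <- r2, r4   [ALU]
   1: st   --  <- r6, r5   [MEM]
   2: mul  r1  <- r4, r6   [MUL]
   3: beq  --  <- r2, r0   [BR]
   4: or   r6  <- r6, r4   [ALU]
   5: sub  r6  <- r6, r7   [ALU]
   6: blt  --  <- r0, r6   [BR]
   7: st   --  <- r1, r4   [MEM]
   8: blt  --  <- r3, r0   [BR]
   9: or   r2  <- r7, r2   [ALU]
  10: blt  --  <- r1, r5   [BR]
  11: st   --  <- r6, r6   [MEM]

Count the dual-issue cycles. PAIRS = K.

c0: i0,i1 sll;st  2-wide
c1: i2 mul  no-port MUL/BR
c2: i3,i4 beq;or  2-wide
c3: i5 sub  RAW r6
c4: i6,i7 blt;st  2-wide
c5: i8,i9 blt;or  2-wide
c6: i10,i11 blt;st  2-wide

PAIRS = 5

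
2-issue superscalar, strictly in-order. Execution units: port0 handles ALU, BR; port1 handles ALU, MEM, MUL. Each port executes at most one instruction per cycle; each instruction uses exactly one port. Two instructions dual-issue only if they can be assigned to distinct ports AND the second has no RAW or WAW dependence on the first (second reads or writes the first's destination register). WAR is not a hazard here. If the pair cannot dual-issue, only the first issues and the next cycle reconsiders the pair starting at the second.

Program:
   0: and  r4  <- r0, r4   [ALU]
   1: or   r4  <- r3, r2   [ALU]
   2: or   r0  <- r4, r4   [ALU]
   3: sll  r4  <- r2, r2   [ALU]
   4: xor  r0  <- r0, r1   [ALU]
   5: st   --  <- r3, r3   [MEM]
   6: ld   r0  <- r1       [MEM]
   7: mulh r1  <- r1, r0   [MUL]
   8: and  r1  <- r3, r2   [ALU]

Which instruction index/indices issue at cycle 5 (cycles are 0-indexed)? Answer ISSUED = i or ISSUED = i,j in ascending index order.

[0] i0  and  -- WAW r4
[1] i1  or  -- RAW r4
[2] i2+i3  or/sll  -- 2-wide
[3] i4+i5  xor/st  -- 2-wide
[4] i6  ld  -- no-port MEM/MUL
[5] i7  mulh  -- WAW r1
[6] i8  and  -- tail

ISSUED = 7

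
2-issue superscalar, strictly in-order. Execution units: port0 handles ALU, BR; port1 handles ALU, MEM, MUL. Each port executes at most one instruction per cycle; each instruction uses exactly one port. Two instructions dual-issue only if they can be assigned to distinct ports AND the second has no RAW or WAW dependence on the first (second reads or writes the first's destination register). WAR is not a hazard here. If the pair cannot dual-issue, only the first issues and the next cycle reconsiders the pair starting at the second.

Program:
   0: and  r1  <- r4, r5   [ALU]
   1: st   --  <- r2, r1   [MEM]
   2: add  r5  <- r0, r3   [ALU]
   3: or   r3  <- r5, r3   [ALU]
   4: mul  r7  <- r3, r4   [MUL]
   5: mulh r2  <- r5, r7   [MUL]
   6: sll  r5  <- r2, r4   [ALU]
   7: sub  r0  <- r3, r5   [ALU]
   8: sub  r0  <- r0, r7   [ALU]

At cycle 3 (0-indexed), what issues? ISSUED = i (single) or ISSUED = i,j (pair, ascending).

c0: i0 and.ALU  RAW r1
c1: i1&i2 st.MEM add.ALU  pair
c2: i3 or.ALU  RAW r3
c3: i4 mul.MUL  no-port MUL/MUL
c4: i5 mulh.MUL  RAW r2
c5: i6 sll.ALU  RAW r5
c6: i7 sub.ALU  RAW+WAW r0
c7: i8 sub.ALU  tail

ISSUED = 4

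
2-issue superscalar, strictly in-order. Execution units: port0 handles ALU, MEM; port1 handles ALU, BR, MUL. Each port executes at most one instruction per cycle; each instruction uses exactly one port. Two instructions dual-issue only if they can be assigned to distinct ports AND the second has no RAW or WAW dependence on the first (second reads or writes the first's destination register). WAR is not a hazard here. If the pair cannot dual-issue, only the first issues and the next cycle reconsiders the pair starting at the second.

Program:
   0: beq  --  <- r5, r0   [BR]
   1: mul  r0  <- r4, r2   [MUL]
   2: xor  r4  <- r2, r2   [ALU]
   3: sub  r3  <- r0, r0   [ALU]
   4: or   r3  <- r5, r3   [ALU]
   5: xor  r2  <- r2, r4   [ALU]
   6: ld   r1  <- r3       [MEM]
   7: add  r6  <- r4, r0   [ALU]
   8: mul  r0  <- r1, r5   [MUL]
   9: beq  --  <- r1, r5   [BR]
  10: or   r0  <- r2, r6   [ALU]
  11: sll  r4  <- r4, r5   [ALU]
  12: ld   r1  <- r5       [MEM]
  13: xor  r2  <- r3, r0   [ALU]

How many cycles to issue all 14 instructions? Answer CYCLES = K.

CYCLES = 9

c0: i0 beq.BR  no-port BR/MUL
c1: i1/i2 mul.MUL xor.ALU  2-wide
c2: i3 sub.ALU  RAW+WAW r3
c3: i4/i5 or.ALU xor.ALU  2-wide
c4: i6/i7 ld.MEM add.ALU  2-wide
c5: i8 mul.MUL  no-port MUL/BR
c6: i9/i10 beq.BR or.ALU  2-wide
c7: i11/i12 sll.ALU ld.MEM  2-wide
c8: i13 xor.ALU  tail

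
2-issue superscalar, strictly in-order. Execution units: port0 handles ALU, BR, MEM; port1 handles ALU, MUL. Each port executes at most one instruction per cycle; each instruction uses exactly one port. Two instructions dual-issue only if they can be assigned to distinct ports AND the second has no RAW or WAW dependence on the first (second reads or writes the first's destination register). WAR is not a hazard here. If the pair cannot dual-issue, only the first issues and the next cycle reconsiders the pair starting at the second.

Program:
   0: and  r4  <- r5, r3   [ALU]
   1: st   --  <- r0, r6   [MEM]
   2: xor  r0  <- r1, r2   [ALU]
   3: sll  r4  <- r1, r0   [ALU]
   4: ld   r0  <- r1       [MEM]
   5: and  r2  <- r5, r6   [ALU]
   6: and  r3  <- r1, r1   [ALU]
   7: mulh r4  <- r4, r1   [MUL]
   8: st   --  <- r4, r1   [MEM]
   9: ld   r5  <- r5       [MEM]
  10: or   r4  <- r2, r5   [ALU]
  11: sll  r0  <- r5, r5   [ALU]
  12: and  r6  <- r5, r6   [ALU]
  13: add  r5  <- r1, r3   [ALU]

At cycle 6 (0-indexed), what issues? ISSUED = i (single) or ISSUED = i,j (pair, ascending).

#0 head=0: and.ALU;st.MEM i0/i1 2-wide
#1 head=2: xor.ALU i2 RAW r0
#2 head=3: sll.ALU;ld.MEM i3/i4 2-wide
#3 head=5: and.ALU;and.ALU i5/i6 2-wide
#4 head=7: mulh.MUL i7 RAW r4
#5 head=8: st.MEM i8 no-port MEM/MEM
#6 head=9: ld.MEM i9 RAW r5
#7 head=10: or.ALU;sll.ALU i10/i11 2-wide
#8 head=12: and.ALU;add.ALU i12/i13 2-wide

ISSUED = 9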